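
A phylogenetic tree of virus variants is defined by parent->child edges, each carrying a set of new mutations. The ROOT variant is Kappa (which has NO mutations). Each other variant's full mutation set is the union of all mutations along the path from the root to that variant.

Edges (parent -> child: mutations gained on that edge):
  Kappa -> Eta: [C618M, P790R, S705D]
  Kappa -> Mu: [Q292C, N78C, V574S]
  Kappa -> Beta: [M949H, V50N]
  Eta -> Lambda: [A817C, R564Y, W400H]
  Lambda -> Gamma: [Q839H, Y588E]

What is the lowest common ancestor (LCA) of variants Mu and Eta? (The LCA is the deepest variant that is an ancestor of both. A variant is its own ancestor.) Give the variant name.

Path from root to Mu: Kappa -> Mu
  ancestors of Mu: {Kappa, Mu}
Path from root to Eta: Kappa -> Eta
  ancestors of Eta: {Kappa, Eta}
Common ancestors: {Kappa}
Walk up from Eta: Eta (not in ancestors of Mu), Kappa (in ancestors of Mu)
Deepest common ancestor (LCA) = Kappa

Answer: Kappa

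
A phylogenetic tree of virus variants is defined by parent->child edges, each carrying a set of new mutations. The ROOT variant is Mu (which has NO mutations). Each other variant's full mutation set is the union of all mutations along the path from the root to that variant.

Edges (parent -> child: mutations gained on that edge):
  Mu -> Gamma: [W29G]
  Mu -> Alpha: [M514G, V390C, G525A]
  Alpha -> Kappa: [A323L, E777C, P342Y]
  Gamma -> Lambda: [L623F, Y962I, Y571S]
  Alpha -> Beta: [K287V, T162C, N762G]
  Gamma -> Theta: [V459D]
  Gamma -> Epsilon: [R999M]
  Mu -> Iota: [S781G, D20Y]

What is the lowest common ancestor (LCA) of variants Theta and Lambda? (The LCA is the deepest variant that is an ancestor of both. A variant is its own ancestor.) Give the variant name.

Path from root to Theta: Mu -> Gamma -> Theta
  ancestors of Theta: {Mu, Gamma, Theta}
Path from root to Lambda: Mu -> Gamma -> Lambda
  ancestors of Lambda: {Mu, Gamma, Lambda}
Common ancestors: {Mu, Gamma}
Walk up from Lambda: Lambda (not in ancestors of Theta), Gamma (in ancestors of Theta), Mu (in ancestors of Theta)
Deepest common ancestor (LCA) = Gamma

Answer: Gamma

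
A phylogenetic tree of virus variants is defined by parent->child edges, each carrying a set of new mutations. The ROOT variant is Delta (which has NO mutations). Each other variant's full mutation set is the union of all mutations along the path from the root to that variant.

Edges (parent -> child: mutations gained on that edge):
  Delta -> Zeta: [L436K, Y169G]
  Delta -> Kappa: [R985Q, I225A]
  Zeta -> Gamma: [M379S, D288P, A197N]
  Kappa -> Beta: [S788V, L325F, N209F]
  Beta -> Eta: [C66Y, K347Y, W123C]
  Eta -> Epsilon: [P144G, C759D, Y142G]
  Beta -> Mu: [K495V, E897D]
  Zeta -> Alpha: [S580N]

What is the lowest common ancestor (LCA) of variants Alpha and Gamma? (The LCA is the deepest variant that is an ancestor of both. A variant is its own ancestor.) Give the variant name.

Answer: Zeta

Derivation:
Path from root to Alpha: Delta -> Zeta -> Alpha
  ancestors of Alpha: {Delta, Zeta, Alpha}
Path from root to Gamma: Delta -> Zeta -> Gamma
  ancestors of Gamma: {Delta, Zeta, Gamma}
Common ancestors: {Delta, Zeta}
Walk up from Gamma: Gamma (not in ancestors of Alpha), Zeta (in ancestors of Alpha), Delta (in ancestors of Alpha)
Deepest common ancestor (LCA) = Zeta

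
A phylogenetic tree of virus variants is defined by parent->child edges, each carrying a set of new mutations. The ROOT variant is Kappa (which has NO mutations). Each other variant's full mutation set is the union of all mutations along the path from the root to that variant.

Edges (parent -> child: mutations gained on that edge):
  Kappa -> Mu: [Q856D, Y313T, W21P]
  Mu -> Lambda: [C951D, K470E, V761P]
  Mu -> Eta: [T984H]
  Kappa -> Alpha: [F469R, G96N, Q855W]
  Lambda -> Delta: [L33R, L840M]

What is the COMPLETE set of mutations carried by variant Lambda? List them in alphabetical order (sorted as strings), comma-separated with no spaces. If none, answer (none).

Answer: C951D,K470E,Q856D,V761P,W21P,Y313T

Derivation:
At Kappa: gained [] -> total []
At Mu: gained ['Q856D', 'Y313T', 'W21P'] -> total ['Q856D', 'W21P', 'Y313T']
At Lambda: gained ['C951D', 'K470E', 'V761P'] -> total ['C951D', 'K470E', 'Q856D', 'V761P', 'W21P', 'Y313T']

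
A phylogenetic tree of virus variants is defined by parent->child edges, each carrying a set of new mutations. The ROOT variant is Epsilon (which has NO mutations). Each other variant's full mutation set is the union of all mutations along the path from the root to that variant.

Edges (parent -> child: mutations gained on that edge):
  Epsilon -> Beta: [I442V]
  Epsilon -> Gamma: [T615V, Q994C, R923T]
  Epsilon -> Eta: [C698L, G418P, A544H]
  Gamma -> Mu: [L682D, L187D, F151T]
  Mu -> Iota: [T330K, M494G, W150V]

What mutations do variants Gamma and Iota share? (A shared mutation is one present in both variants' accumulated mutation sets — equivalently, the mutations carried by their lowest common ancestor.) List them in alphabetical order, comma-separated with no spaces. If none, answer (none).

Answer: Q994C,R923T,T615V

Derivation:
Accumulating mutations along path to Gamma:
  At Epsilon: gained [] -> total []
  At Gamma: gained ['T615V', 'Q994C', 'R923T'] -> total ['Q994C', 'R923T', 'T615V']
Mutations(Gamma) = ['Q994C', 'R923T', 'T615V']
Accumulating mutations along path to Iota:
  At Epsilon: gained [] -> total []
  At Gamma: gained ['T615V', 'Q994C', 'R923T'] -> total ['Q994C', 'R923T', 'T615V']
  At Mu: gained ['L682D', 'L187D', 'F151T'] -> total ['F151T', 'L187D', 'L682D', 'Q994C', 'R923T', 'T615V']
  At Iota: gained ['T330K', 'M494G', 'W150V'] -> total ['F151T', 'L187D', 'L682D', 'M494G', 'Q994C', 'R923T', 'T330K', 'T615V', 'W150V']
Mutations(Iota) = ['F151T', 'L187D', 'L682D', 'M494G', 'Q994C', 'R923T', 'T330K', 'T615V', 'W150V']
Intersection: ['Q994C', 'R923T', 'T615V'] ∩ ['F151T', 'L187D', 'L682D', 'M494G', 'Q994C', 'R923T', 'T330K', 'T615V', 'W150V'] = ['Q994C', 'R923T', 'T615V']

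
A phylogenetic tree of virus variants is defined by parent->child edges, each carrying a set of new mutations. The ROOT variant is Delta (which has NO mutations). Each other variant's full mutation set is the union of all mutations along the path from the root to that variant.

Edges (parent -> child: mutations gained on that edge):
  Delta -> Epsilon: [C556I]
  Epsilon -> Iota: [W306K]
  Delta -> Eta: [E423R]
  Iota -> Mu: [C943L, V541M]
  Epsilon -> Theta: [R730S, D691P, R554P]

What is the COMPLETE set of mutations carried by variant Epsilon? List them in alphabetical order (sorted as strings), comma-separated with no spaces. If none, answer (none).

At Delta: gained [] -> total []
At Epsilon: gained ['C556I'] -> total ['C556I']

Answer: C556I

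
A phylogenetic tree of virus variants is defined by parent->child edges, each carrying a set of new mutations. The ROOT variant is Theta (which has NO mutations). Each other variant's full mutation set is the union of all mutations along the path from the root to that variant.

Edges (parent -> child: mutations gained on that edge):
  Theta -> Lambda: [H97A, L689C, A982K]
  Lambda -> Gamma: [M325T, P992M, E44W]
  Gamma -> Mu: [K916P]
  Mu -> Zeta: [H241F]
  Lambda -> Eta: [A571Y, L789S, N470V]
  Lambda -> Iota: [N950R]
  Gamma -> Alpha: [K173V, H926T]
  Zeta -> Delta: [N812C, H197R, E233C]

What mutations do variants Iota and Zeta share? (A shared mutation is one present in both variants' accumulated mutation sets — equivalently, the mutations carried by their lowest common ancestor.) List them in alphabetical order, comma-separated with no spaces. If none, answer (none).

Accumulating mutations along path to Iota:
  At Theta: gained [] -> total []
  At Lambda: gained ['H97A', 'L689C', 'A982K'] -> total ['A982K', 'H97A', 'L689C']
  At Iota: gained ['N950R'] -> total ['A982K', 'H97A', 'L689C', 'N950R']
Mutations(Iota) = ['A982K', 'H97A', 'L689C', 'N950R']
Accumulating mutations along path to Zeta:
  At Theta: gained [] -> total []
  At Lambda: gained ['H97A', 'L689C', 'A982K'] -> total ['A982K', 'H97A', 'L689C']
  At Gamma: gained ['M325T', 'P992M', 'E44W'] -> total ['A982K', 'E44W', 'H97A', 'L689C', 'M325T', 'P992M']
  At Mu: gained ['K916P'] -> total ['A982K', 'E44W', 'H97A', 'K916P', 'L689C', 'M325T', 'P992M']
  At Zeta: gained ['H241F'] -> total ['A982K', 'E44W', 'H241F', 'H97A', 'K916P', 'L689C', 'M325T', 'P992M']
Mutations(Zeta) = ['A982K', 'E44W', 'H241F', 'H97A', 'K916P', 'L689C', 'M325T', 'P992M']
Intersection: ['A982K', 'H97A', 'L689C', 'N950R'] ∩ ['A982K', 'E44W', 'H241F', 'H97A', 'K916P', 'L689C', 'M325T', 'P992M'] = ['A982K', 'H97A', 'L689C']

Answer: A982K,H97A,L689C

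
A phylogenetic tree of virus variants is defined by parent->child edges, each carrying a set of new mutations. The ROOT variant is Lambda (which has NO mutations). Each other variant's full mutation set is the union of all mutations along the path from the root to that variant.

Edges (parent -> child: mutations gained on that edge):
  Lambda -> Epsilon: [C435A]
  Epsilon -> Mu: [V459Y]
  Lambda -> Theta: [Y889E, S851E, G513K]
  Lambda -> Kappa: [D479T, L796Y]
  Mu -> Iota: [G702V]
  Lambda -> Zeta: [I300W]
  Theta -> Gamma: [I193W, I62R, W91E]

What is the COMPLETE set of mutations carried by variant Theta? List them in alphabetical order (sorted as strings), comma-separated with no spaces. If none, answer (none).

At Lambda: gained [] -> total []
At Theta: gained ['Y889E', 'S851E', 'G513K'] -> total ['G513K', 'S851E', 'Y889E']

Answer: G513K,S851E,Y889E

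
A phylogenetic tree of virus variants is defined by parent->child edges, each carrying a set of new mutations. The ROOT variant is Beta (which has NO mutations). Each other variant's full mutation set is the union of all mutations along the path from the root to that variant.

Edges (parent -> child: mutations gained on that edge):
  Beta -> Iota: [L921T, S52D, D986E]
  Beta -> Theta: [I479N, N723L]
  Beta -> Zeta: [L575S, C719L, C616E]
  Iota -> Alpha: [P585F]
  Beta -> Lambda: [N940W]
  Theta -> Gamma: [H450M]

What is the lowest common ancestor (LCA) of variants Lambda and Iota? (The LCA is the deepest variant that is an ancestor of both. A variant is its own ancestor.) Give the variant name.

Path from root to Lambda: Beta -> Lambda
  ancestors of Lambda: {Beta, Lambda}
Path from root to Iota: Beta -> Iota
  ancestors of Iota: {Beta, Iota}
Common ancestors: {Beta}
Walk up from Iota: Iota (not in ancestors of Lambda), Beta (in ancestors of Lambda)
Deepest common ancestor (LCA) = Beta

Answer: Beta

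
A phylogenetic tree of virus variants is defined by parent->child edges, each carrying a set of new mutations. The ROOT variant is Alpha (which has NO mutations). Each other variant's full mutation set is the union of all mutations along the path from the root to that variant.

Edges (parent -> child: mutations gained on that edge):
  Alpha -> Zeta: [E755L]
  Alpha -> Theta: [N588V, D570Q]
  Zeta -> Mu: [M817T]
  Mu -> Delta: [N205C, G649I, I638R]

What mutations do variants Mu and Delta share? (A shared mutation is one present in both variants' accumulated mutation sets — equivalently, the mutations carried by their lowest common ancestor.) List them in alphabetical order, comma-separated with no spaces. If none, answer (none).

Accumulating mutations along path to Mu:
  At Alpha: gained [] -> total []
  At Zeta: gained ['E755L'] -> total ['E755L']
  At Mu: gained ['M817T'] -> total ['E755L', 'M817T']
Mutations(Mu) = ['E755L', 'M817T']
Accumulating mutations along path to Delta:
  At Alpha: gained [] -> total []
  At Zeta: gained ['E755L'] -> total ['E755L']
  At Mu: gained ['M817T'] -> total ['E755L', 'M817T']
  At Delta: gained ['N205C', 'G649I', 'I638R'] -> total ['E755L', 'G649I', 'I638R', 'M817T', 'N205C']
Mutations(Delta) = ['E755L', 'G649I', 'I638R', 'M817T', 'N205C']
Intersection: ['E755L', 'M817T'] ∩ ['E755L', 'G649I', 'I638R', 'M817T', 'N205C'] = ['E755L', 'M817T']

Answer: E755L,M817T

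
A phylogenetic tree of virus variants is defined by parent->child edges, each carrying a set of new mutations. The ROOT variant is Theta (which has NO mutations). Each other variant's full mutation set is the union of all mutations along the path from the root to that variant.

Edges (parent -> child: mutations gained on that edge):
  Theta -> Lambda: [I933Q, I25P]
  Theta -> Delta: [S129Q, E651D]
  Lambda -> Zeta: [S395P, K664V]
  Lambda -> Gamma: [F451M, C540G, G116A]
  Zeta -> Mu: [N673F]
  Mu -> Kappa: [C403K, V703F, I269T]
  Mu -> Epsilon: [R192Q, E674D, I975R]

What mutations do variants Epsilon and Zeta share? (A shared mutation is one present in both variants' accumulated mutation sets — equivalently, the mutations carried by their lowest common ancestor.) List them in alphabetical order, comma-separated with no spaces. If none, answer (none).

Accumulating mutations along path to Epsilon:
  At Theta: gained [] -> total []
  At Lambda: gained ['I933Q', 'I25P'] -> total ['I25P', 'I933Q']
  At Zeta: gained ['S395P', 'K664V'] -> total ['I25P', 'I933Q', 'K664V', 'S395P']
  At Mu: gained ['N673F'] -> total ['I25P', 'I933Q', 'K664V', 'N673F', 'S395P']
  At Epsilon: gained ['R192Q', 'E674D', 'I975R'] -> total ['E674D', 'I25P', 'I933Q', 'I975R', 'K664V', 'N673F', 'R192Q', 'S395P']
Mutations(Epsilon) = ['E674D', 'I25P', 'I933Q', 'I975R', 'K664V', 'N673F', 'R192Q', 'S395P']
Accumulating mutations along path to Zeta:
  At Theta: gained [] -> total []
  At Lambda: gained ['I933Q', 'I25P'] -> total ['I25P', 'I933Q']
  At Zeta: gained ['S395P', 'K664V'] -> total ['I25P', 'I933Q', 'K664V', 'S395P']
Mutations(Zeta) = ['I25P', 'I933Q', 'K664V', 'S395P']
Intersection: ['E674D', 'I25P', 'I933Q', 'I975R', 'K664V', 'N673F', 'R192Q', 'S395P'] ∩ ['I25P', 'I933Q', 'K664V', 'S395P'] = ['I25P', 'I933Q', 'K664V', 'S395P']

Answer: I25P,I933Q,K664V,S395P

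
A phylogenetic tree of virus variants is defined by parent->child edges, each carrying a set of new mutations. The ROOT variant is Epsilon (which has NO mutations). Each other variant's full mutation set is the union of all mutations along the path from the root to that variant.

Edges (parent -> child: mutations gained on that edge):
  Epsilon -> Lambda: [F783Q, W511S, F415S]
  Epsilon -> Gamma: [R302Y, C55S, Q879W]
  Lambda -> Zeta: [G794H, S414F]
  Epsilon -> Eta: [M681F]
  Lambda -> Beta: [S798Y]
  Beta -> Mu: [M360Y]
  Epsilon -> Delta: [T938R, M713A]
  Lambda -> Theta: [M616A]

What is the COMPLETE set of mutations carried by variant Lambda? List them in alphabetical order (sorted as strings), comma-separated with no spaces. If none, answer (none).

Answer: F415S,F783Q,W511S

Derivation:
At Epsilon: gained [] -> total []
At Lambda: gained ['F783Q', 'W511S', 'F415S'] -> total ['F415S', 'F783Q', 'W511S']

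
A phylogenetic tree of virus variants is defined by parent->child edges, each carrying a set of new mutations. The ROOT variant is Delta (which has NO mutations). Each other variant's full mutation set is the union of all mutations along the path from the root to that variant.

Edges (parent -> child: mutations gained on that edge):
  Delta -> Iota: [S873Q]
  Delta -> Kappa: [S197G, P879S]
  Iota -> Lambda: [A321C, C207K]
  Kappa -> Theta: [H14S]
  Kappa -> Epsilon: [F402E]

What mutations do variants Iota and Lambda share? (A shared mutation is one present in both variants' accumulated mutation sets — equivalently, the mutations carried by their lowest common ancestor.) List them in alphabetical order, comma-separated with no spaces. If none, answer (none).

Accumulating mutations along path to Iota:
  At Delta: gained [] -> total []
  At Iota: gained ['S873Q'] -> total ['S873Q']
Mutations(Iota) = ['S873Q']
Accumulating mutations along path to Lambda:
  At Delta: gained [] -> total []
  At Iota: gained ['S873Q'] -> total ['S873Q']
  At Lambda: gained ['A321C', 'C207K'] -> total ['A321C', 'C207K', 'S873Q']
Mutations(Lambda) = ['A321C', 'C207K', 'S873Q']
Intersection: ['S873Q'] ∩ ['A321C', 'C207K', 'S873Q'] = ['S873Q']

Answer: S873Q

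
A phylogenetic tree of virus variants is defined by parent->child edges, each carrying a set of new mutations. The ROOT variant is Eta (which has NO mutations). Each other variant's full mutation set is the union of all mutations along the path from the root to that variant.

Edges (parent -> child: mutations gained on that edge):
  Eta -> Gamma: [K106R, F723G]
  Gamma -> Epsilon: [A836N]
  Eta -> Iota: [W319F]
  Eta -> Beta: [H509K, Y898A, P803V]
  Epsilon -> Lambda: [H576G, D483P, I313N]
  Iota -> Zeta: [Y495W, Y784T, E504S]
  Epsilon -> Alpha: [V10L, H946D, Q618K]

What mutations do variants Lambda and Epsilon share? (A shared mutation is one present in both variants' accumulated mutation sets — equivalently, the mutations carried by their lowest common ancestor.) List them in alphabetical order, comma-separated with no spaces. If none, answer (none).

Answer: A836N,F723G,K106R

Derivation:
Accumulating mutations along path to Lambda:
  At Eta: gained [] -> total []
  At Gamma: gained ['K106R', 'F723G'] -> total ['F723G', 'K106R']
  At Epsilon: gained ['A836N'] -> total ['A836N', 'F723G', 'K106R']
  At Lambda: gained ['H576G', 'D483P', 'I313N'] -> total ['A836N', 'D483P', 'F723G', 'H576G', 'I313N', 'K106R']
Mutations(Lambda) = ['A836N', 'D483P', 'F723G', 'H576G', 'I313N', 'K106R']
Accumulating mutations along path to Epsilon:
  At Eta: gained [] -> total []
  At Gamma: gained ['K106R', 'F723G'] -> total ['F723G', 'K106R']
  At Epsilon: gained ['A836N'] -> total ['A836N', 'F723G', 'K106R']
Mutations(Epsilon) = ['A836N', 'F723G', 'K106R']
Intersection: ['A836N', 'D483P', 'F723G', 'H576G', 'I313N', 'K106R'] ∩ ['A836N', 'F723G', 'K106R'] = ['A836N', 'F723G', 'K106R']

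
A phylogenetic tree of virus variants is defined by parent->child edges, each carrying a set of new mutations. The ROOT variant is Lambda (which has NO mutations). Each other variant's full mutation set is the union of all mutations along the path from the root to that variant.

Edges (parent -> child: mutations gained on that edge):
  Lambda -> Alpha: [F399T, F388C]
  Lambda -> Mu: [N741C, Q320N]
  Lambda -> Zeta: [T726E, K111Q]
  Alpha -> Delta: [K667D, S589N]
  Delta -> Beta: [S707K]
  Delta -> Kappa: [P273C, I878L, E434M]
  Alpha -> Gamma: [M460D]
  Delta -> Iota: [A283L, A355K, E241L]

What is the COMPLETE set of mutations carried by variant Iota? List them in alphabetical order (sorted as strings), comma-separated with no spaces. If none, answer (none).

Answer: A283L,A355K,E241L,F388C,F399T,K667D,S589N

Derivation:
At Lambda: gained [] -> total []
At Alpha: gained ['F399T', 'F388C'] -> total ['F388C', 'F399T']
At Delta: gained ['K667D', 'S589N'] -> total ['F388C', 'F399T', 'K667D', 'S589N']
At Iota: gained ['A283L', 'A355K', 'E241L'] -> total ['A283L', 'A355K', 'E241L', 'F388C', 'F399T', 'K667D', 'S589N']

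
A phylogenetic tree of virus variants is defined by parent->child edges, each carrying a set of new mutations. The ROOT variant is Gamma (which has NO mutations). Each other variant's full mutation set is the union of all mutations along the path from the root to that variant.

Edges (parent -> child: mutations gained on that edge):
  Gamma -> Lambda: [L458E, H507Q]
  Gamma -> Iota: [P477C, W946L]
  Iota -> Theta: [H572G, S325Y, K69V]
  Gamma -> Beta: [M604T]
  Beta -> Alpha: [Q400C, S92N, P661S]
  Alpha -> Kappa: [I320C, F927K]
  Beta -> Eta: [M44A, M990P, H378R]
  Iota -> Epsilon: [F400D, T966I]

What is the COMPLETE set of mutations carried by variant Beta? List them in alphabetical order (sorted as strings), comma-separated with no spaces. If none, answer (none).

At Gamma: gained [] -> total []
At Beta: gained ['M604T'] -> total ['M604T']

Answer: M604T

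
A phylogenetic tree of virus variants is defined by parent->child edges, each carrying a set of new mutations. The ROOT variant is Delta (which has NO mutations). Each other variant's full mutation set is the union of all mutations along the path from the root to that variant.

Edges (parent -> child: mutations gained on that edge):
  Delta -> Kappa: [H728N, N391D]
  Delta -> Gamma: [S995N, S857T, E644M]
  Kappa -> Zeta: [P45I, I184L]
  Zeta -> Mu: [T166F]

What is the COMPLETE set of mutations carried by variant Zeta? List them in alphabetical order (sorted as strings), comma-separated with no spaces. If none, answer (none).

At Delta: gained [] -> total []
At Kappa: gained ['H728N', 'N391D'] -> total ['H728N', 'N391D']
At Zeta: gained ['P45I', 'I184L'] -> total ['H728N', 'I184L', 'N391D', 'P45I']

Answer: H728N,I184L,N391D,P45I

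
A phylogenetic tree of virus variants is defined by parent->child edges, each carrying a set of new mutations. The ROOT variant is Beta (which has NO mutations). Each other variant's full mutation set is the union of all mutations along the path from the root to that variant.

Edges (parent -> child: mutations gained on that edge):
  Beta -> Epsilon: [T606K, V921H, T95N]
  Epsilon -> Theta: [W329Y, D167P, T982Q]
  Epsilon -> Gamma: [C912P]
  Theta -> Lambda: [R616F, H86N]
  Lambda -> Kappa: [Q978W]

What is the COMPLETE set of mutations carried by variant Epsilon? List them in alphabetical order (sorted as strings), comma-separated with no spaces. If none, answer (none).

Answer: T606K,T95N,V921H

Derivation:
At Beta: gained [] -> total []
At Epsilon: gained ['T606K', 'V921H', 'T95N'] -> total ['T606K', 'T95N', 'V921H']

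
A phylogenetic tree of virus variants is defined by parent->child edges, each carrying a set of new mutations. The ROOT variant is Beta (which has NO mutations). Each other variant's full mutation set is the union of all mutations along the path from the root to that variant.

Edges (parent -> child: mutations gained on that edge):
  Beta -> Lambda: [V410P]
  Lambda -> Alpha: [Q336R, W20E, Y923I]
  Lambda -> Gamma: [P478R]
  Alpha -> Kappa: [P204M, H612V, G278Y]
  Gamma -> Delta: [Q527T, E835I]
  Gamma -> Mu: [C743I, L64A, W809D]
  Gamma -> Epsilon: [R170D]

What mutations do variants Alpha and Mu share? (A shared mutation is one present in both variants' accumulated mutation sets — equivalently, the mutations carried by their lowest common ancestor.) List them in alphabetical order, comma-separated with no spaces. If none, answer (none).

Accumulating mutations along path to Alpha:
  At Beta: gained [] -> total []
  At Lambda: gained ['V410P'] -> total ['V410P']
  At Alpha: gained ['Q336R', 'W20E', 'Y923I'] -> total ['Q336R', 'V410P', 'W20E', 'Y923I']
Mutations(Alpha) = ['Q336R', 'V410P', 'W20E', 'Y923I']
Accumulating mutations along path to Mu:
  At Beta: gained [] -> total []
  At Lambda: gained ['V410P'] -> total ['V410P']
  At Gamma: gained ['P478R'] -> total ['P478R', 'V410P']
  At Mu: gained ['C743I', 'L64A', 'W809D'] -> total ['C743I', 'L64A', 'P478R', 'V410P', 'W809D']
Mutations(Mu) = ['C743I', 'L64A', 'P478R', 'V410P', 'W809D']
Intersection: ['Q336R', 'V410P', 'W20E', 'Y923I'] ∩ ['C743I', 'L64A', 'P478R', 'V410P', 'W809D'] = ['V410P']

Answer: V410P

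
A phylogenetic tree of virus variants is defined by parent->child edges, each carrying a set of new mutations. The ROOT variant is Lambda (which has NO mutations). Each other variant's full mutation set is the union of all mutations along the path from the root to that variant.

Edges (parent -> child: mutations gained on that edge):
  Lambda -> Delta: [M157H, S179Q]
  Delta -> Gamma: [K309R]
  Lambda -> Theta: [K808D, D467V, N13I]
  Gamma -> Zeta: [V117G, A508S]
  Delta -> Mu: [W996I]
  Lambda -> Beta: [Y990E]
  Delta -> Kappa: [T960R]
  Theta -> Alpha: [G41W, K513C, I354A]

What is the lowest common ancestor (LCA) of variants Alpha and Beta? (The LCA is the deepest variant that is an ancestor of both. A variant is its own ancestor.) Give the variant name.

Answer: Lambda

Derivation:
Path from root to Alpha: Lambda -> Theta -> Alpha
  ancestors of Alpha: {Lambda, Theta, Alpha}
Path from root to Beta: Lambda -> Beta
  ancestors of Beta: {Lambda, Beta}
Common ancestors: {Lambda}
Walk up from Beta: Beta (not in ancestors of Alpha), Lambda (in ancestors of Alpha)
Deepest common ancestor (LCA) = Lambda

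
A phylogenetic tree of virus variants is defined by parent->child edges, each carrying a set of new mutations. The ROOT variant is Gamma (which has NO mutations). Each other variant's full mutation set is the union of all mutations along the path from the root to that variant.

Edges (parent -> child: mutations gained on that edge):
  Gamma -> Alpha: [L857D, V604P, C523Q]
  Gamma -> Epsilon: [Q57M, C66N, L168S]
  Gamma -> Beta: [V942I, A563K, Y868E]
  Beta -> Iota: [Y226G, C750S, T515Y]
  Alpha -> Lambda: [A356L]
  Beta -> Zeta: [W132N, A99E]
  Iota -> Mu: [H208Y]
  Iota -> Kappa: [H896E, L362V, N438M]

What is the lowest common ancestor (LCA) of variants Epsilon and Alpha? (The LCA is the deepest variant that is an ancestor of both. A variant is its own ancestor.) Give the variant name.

Answer: Gamma

Derivation:
Path from root to Epsilon: Gamma -> Epsilon
  ancestors of Epsilon: {Gamma, Epsilon}
Path from root to Alpha: Gamma -> Alpha
  ancestors of Alpha: {Gamma, Alpha}
Common ancestors: {Gamma}
Walk up from Alpha: Alpha (not in ancestors of Epsilon), Gamma (in ancestors of Epsilon)
Deepest common ancestor (LCA) = Gamma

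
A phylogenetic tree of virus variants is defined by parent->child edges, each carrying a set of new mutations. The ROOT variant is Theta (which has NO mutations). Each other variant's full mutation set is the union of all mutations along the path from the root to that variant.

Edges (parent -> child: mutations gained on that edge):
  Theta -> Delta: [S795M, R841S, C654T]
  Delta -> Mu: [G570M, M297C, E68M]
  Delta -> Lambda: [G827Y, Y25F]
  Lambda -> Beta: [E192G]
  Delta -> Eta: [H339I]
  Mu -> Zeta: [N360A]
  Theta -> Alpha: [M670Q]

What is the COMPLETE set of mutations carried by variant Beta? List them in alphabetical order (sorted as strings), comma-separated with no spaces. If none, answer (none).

Answer: C654T,E192G,G827Y,R841S,S795M,Y25F

Derivation:
At Theta: gained [] -> total []
At Delta: gained ['S795M', 'R841S', 'C654T'] -> total ['C654T', 'R841S', 'S795M']
At Lambda: gained ['G827Y', 'Y25F'] -> total ['C654T', 'G827Y', 'R841S', 'S795M', 'Y25F']
At Beta: gained ['E192G'] -> total ['C654T', 'E192G', 'G827Y', 'R841S', 'S795M', 'Y25F']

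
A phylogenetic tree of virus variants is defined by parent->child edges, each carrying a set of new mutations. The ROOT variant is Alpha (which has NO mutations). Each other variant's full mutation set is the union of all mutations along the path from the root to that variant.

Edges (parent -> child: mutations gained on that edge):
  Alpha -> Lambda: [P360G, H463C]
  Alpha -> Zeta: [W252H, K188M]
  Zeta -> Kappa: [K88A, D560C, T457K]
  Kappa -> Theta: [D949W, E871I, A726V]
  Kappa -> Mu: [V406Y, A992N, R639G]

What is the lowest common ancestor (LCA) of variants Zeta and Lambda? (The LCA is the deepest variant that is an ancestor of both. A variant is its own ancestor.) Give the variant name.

Path from root to Zeta: Alpha -> Zeta
  ancestors of Zeta: {Alpha, Zeta}
Path from root to Lambda: Alpha -> Lambda
  ancestors of Lambda: {Alpha, Lambda}
Common ancestors: {Alpha}
Walk up from Lambda: Lambda (not in ancestors of Zeta), Alpha (in ancestors of Zeta)
Deepest common ancestor (LCA) = Alpha

Answer: Alpha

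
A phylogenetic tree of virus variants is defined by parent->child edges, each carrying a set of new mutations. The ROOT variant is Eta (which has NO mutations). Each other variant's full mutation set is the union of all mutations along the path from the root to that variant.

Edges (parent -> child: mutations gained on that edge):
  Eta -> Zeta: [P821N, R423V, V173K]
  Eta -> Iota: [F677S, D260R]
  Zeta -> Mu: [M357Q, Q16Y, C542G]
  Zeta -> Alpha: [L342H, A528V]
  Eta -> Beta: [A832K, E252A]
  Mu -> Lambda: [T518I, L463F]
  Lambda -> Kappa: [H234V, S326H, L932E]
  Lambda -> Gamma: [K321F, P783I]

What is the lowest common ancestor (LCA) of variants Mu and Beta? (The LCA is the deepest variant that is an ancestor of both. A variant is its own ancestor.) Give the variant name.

Answer: Eta

Derivation:
Path from root to Mu: Eta -> Zeta -> Mu
  ancestors of Mu: {Eta, Zeta, Mu}
Path from root to Beta: Eta -> Beta
  ancestors of Beta: {Eta, Beta}
Common ancestors: {Eta}
Walk up from Beta: Beta (not in ancestors of Mu), Eta (in ancestors of Mu)
Deepest common ancestor (LCA) = Eta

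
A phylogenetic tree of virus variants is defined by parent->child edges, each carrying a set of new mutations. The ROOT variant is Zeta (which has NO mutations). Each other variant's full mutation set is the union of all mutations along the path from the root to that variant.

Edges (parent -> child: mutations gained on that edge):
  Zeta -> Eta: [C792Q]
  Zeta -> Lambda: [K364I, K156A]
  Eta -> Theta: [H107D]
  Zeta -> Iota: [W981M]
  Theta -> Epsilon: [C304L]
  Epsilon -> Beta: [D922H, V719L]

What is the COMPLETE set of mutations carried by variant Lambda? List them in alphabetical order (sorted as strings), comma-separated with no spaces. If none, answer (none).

Answer: K156A,K364I

Derivation:
At Zeta: gained [] -> total []
At Lambda: gained ['K364I', 'K156A'] -> total ['K156A', 'K364I']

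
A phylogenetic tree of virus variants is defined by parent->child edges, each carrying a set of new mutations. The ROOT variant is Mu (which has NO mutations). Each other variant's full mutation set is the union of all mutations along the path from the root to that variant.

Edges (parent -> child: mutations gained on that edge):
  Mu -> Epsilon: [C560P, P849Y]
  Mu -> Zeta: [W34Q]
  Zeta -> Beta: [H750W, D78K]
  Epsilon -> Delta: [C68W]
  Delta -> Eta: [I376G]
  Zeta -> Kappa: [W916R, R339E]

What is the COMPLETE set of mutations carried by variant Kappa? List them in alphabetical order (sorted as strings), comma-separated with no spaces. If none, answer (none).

At Mu: gained [] -> total []
At Zeta: gained ['W34Q'] -> total ['W34Q']
At Kappa: gained ['W916R', 'R339E'] -> total ['R339E', 'W34Q', 'W916R']

Answer: R339E,W34Q,W916R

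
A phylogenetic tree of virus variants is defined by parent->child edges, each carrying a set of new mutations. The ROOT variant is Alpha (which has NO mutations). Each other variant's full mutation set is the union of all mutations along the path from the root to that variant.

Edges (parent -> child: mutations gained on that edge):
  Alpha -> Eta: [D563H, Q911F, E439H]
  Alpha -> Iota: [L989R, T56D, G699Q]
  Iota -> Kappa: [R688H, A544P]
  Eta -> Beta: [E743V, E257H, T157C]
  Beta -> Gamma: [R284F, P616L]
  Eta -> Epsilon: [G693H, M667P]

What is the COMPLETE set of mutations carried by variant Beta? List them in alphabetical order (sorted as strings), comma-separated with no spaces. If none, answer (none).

Answer: D563H,E257H,E439H,E743V,Q911F,T157C

Derivation:
At Alpha: gained [] -> total []
At Eta: gained ['D563H', 'Q911F', 'E439H'] -> total ['D563H', 'E439H', 'Q911F']
At Beta: gained ['E743V', 'E257H', 'T157C'] -> total ['D563H', 'E257H', 'E439H', 'E743V', 'Q911F', 'T157C']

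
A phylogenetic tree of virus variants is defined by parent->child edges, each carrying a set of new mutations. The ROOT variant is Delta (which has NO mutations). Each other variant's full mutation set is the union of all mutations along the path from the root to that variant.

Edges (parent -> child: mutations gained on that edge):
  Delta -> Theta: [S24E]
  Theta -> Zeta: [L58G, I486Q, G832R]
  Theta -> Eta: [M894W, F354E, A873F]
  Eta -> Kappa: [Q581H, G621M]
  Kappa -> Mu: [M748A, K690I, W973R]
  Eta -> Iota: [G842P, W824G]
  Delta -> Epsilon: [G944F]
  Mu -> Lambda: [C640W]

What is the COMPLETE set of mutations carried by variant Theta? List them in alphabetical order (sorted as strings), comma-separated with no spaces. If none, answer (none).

Answer: S24E

Derivation:
At Delta: gained [] -> total []
At Theta: gained ['S24E'] -> total ['S24E']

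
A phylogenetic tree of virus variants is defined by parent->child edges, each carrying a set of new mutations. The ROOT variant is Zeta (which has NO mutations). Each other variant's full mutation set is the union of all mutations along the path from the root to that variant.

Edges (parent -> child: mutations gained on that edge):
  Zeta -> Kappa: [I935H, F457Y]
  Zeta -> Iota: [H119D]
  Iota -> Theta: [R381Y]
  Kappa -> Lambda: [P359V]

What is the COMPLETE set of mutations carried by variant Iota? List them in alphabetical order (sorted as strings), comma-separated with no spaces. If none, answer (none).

At Zeta: gained [] -> total []
At Iota: gained ['H119D'] -> total ['H119D']

Answer: H119D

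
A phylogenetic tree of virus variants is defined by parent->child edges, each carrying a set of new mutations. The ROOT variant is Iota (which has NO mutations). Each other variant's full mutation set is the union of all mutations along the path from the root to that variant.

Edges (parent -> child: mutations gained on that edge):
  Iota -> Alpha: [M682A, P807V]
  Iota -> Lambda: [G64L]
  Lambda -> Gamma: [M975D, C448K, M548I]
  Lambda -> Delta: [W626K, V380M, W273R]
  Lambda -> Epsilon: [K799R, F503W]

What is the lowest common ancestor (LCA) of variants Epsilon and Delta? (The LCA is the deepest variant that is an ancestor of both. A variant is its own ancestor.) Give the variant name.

Path from root to Epsilon: Iota -> Lambda -> Epsilon
  ancestors of Epsilon: {Iota, Lambda, Epsilon}
Path from root to Delta: Iota -> Lambda -> Delta
  ancestors of Delta: {Iota, Lambda, Delta}
Common ancestors: {Iota, Lambda}
Walk up from Delta: Delta (not in ancestors of Epsilon), Lambda (in ancestors of Epsilon), Iota (in ancestors of Epsilon)
Deepest common ancestor (LCA) = Lambda

Answer: Lambda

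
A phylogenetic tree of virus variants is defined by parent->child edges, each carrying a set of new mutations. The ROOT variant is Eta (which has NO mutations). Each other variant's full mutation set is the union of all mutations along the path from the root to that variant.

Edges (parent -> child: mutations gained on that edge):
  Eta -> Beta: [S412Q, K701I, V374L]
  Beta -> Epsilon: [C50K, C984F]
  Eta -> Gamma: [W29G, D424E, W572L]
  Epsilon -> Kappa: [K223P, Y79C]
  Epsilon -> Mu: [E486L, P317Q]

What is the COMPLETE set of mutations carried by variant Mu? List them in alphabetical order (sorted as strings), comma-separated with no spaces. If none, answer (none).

Answer: C50K,C984F,E486L,K701I,P317Q,S412Q,V374L

Derivation:
At Eta: gained [] -> total []
At Beta: gained ['S412Q', 'K701I', 'V374L'] -> total ['K701I', 'S412Q', 'V374L']
At Epsilon: gained ['C50K', 'C984F'] -> total ['C50K', 'C984F', 'K701I', 'S412Q', 'V374L']
At Mu: gained ['E486L', 'P317Q'] -> total ['C50K', 'C984F', 'E486L', 'K701I', 'P317Q', 'S412Q', 'V374L']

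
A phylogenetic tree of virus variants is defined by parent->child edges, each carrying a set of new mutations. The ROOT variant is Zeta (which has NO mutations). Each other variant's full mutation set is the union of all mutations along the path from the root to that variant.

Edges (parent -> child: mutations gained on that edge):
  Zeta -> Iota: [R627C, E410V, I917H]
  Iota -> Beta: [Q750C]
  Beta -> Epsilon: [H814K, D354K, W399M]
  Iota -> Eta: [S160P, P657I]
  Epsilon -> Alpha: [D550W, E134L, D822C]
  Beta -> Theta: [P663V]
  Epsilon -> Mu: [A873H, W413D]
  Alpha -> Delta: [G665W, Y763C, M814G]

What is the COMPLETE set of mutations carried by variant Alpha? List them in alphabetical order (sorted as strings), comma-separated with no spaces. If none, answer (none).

Answer: D354K,D550W,D822C,E134L,E410V,H814K,I917H,Q750C,R627C,W399M

Derivation:
At Zeta: gained [] -> total []
At Iota: gained ['R627C', 'E410V', 'I917H'] -> total ['E410V', 'I917H', 'R627C']
At Beta: gained ['Q750C'] -> total ['E410V', 'I917H', 'Q750C', 'R627C']
At Epsilon: gained ['H814K', 'D354K', 'W399M'] -> total ['D354K', 'E410V', 'H814K', 'I917H', 'Q750C', 'R627C', 'W399M']
At Alpha: gained ['D550W', 'E134L', 'D822C'] -> total ['D354K', 'D550W', 'D822C', 'E134L', 'E410V', 'H814K', 'I917H', 'Q750C', 'R627C', 'W399M']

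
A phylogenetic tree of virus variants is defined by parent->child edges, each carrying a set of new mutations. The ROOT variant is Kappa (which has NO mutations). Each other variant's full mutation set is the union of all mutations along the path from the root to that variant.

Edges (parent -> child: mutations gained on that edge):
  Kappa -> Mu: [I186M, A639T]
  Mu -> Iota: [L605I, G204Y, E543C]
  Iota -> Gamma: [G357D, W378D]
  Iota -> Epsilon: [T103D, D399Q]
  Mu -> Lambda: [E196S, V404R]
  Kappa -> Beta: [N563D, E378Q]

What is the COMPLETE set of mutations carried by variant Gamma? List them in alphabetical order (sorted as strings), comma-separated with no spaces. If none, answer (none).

Answer: A639T,E543C,G204Y,G357D,I186M,L605I,W378D

Derivation:
At Kappa: gained [] -> total []
At Mu: gained ['I186M', 'A639T'] -> total ['A639T', 'I186M']
At Iota: gained ['L605I', 'G204Y', 'E543C'] -> total ['A639T', 'E543C', 'G204Y', 'I186M', 'L605I']
At Gamma: gained ['G357D', 'W378D'] -> total ['A639T', 'E543C', 'G204Y', 'G357D', 'I186M', 'L605I', 'W378D']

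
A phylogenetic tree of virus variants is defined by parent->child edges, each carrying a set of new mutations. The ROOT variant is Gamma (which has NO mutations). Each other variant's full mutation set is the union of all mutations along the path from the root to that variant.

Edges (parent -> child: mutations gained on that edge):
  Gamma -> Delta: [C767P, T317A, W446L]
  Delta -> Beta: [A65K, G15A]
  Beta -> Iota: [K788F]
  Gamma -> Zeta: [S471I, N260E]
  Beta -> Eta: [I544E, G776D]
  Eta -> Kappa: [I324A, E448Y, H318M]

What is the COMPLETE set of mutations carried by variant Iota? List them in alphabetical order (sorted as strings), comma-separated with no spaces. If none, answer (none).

Answer: A65K,C767P,G15A,K788F,T317A,W446L

Derivation:
At Gamma: gained [] -> total []
At Delta: gained ['C767P', 'T317A', 'W446L'] -> total ['C767P', 'T317A', 'W446L']
At Beta: gained ['A65K', 'G15A'] -> total ['A65K', 'C767P', 'G15A', 'T317A', 'W446L']
At Iota: gained ['K788F'] -> total ['A65K', 'C767P', 'G15A', 'K788F', 'T317A', 'W446L']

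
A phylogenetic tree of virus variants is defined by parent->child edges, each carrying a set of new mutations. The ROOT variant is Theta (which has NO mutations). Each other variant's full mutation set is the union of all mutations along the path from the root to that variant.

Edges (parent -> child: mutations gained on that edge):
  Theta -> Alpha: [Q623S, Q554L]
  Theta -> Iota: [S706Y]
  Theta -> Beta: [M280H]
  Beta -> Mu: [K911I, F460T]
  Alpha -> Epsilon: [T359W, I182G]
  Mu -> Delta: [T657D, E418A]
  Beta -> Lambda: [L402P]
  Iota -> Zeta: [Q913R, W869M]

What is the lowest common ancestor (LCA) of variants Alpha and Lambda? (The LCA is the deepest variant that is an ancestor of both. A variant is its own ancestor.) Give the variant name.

Path from root to Alpha: Theta -> Alpha
  ancestors of Alpha: {Theta, Alpha}
Path from root to Lambda: Theta -> Beta -> Lambda
  ancestors of Lambda: {Theta, Beta, Lambda}
Common ancestors: {Theta}
Walk up from Lambda: Lambda (not in ancestors of Alpha), Beta (not in ancestors of Alpha), Theta (in ancestors of Alpha)
Deepest common ancestor (LCA) = Theta

Answer: Theta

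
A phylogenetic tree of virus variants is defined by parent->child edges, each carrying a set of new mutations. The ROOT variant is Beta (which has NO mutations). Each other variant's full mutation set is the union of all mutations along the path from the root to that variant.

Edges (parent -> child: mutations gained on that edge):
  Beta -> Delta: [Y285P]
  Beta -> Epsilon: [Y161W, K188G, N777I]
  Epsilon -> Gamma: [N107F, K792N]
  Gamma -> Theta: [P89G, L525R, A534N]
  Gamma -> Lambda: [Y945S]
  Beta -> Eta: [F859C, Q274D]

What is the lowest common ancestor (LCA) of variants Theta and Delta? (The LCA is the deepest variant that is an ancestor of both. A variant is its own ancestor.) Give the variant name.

Answer: Beta

Derivation:
Path from root to Theta: Beta -> Epsilon -> Gamma -> Theta
  ancestors of Theta: {Beta, Epsilon, Gamma, Theta}
Path from root to Delta: Beta -> Delta
  ancestors of Delta: {Beta, Delta}
Common ancestors: {Beta}
Walk up from Delta: Delta (not in ancestors of Theta), Beta (in ancestors of Theta)
Deepest common ancestor (LCA) = Beta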